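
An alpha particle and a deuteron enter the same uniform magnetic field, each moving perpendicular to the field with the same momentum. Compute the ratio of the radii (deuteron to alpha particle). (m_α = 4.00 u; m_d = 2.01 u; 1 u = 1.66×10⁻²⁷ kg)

ratio ≈ 2.00

r = p/(qB) ⇒ at equal p, r ∝ 1/q.
r_{deuteron}/r_{alpha particle} = 2.00.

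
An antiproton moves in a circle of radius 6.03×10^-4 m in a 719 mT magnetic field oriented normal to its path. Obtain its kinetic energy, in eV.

K ≈ 9.00 eV

v = qBr/m = (1×1.60×10^-19)(0.719)(6.03×10^-4) / (1.67×10^-27) = 4.15×10^4 m/s.
K = ½mv² = 0.5·(1.67×10^-27)·(4.15×10^4)² = 1.44×10^-18 J = 9.00 eV.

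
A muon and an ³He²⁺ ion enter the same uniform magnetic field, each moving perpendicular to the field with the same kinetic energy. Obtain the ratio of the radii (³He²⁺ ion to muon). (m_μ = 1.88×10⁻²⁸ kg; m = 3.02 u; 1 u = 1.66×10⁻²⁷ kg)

ratio ≈ 2.58

r = √(2mK)/(qB) ⇒ at equal K, r ∝ √m/q.
r_{³He²⁺ ion}/r_{muon} = 2.58.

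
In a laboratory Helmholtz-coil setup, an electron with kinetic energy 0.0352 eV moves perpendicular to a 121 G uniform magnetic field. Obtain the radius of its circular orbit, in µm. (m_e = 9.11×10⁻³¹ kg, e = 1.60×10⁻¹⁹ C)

Convert the energy: K = 0.0352 eV = 5.63×10^-21 J.
v = √(2K/m) = √(2·5.63×10^-21/9.11×10^-31) = 1.11×10^5 m/s.
r = mv/(qB) = (9.11×10^-31)(1.11×10^5) / [(1×1.60×10^-19)(0.0121)] = 5.23×10^-5 m.

r ≈ 52.3 µm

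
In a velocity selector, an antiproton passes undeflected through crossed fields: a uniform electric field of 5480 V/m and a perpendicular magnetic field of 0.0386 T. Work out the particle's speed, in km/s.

For zero net force, qE = qvB, so v = E/B.
v = (5480) / (0.0386) = 1.42×10^5 m/s.

v ≈ 142 km/s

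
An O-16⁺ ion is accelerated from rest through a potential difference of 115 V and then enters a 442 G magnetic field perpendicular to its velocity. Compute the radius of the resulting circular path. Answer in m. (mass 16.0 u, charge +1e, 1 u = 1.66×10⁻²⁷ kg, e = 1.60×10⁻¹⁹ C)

r ≈ 0.140 m

The kinetic energy gained is K = qV = (1×1.60×10^-19)(115) = 1.84×10^-17 J.
v = √(2K/m) = 3.72×10^4 m/s.
r = mv/(qB) = (2.66×10^-26)(3.72×10^4) / [(1×1.60×10^-19)(0.0442)] = 0.140 m.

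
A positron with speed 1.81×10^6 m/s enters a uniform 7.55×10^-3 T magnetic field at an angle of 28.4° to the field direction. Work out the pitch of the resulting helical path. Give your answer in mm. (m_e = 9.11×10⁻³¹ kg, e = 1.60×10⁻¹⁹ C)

pitch ≈ 7.54 mm

The velocity component along B is v∥ = v cos28.4° = 1.59×10^6 m/s.
The cyclotron period T = 2πm/(qB) = 4.74×10^-9 s is set by m, q, B alone.
Pitch = v∥·T = (1.59×10^6)(4.74×10^-9) = 7.54×10^-3 m.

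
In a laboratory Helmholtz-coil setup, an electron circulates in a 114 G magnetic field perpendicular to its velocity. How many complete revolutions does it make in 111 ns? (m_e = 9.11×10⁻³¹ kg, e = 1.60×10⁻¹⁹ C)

N = 35

T = 2πm/(qB) = 2π(9.11×10^-31) / [(1×1.60×10^-19)(0.0114)] = 3.1381×10^-9 s.
N = t/T = 1.11×10^-7 / 3.1381×10^-9 ≈ 35.37, so 35 complete revolutions.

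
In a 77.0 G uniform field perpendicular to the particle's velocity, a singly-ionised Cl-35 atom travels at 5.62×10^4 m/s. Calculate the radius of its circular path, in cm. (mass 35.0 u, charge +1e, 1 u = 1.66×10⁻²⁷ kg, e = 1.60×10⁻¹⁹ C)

r ≈ 265 cm

The magnetic force provides the centripetal force: qvB = mv²/r, so r = mv/(qB).
r = (5.81×10^-26 kg)(5.62×10^4 m/s) / [(1×1.60×10^-19 C)(7.70×10^-3 T)] = 2.65 m.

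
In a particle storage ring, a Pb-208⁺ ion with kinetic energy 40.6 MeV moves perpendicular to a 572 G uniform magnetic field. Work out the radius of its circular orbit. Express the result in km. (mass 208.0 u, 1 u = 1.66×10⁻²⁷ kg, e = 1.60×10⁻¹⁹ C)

r ≈ 0.231 km

Convert the energy: K = 40.6 MeV = 6.50×10^-12 J.
v = √(2K/m) = √(2·6.50×10^-12/3.45×10^-25) = 6.13×10^6 m/s.
r = mv/(qB) = (3.45×10^-25)(6.13×10^6) / [(1×1.60×10^-19)(0.0572)] = 231 m.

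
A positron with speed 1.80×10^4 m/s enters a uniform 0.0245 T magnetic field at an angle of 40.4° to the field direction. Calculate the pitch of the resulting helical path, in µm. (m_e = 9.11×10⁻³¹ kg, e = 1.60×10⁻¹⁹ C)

The velocity component along B is v∥ = v cos40.4° = 1.37×10^4 m/s.
The cyclotron period T = 2πm/(qB) = 1.46×10^-9 s is set by m, q, B alone.
Pitch = v∥·T = (1.37×10^4)(1.46×10^-9) = 2.00×10^-5 m.

pitch ≈ 20.0 µm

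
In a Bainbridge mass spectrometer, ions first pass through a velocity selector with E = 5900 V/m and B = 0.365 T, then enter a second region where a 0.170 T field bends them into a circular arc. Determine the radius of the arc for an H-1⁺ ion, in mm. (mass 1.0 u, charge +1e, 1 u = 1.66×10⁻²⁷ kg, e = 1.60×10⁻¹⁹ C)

The selector passes v = E/B = 5900/0.365 = 1.62×10^4 m/s.
In the deflection region, r = mv/(qB₂) = (1.66×10^-27)(1.62×10^4) / [(1×1.60×10^-19)(0.170)] = 9.87×10^-4 m.

r ≈ 0.987 mm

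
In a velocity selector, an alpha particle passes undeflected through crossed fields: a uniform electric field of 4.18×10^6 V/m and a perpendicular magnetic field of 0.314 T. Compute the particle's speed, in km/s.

v ≈ 13300 km/s

For zero net force, qE = qvB, so v = E/B.
v = (4.18×10^6) / (0.314) = 1.33×10^7 m/s.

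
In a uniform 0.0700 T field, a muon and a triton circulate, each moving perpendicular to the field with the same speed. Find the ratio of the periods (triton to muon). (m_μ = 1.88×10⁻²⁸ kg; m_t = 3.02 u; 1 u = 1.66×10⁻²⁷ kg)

T = 2πm/(qB) is independent of speed, so T₂/T₁ = (m₂/q₂)/(m₁/q₁).
T_{triton}/T_{muon} = (5.01×10^-27/1e) / (1.88×10^-28/1e) = 26.7.

ratio ≈ 26.7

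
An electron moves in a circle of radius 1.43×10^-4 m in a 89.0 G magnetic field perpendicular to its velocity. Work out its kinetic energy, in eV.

K ≈ 0.142 eV

v = qBr/m = (1×1.60×10^-19)(8.90×10^-3)(1.43×10^-4) / (9.11×10^-31) = 2.24×10^5 m/s.
K = ½mv² = 0.5·(9.11×10^-31)·(2.24×10^5)² = 2.28×10^-20 J = 0.142 eV.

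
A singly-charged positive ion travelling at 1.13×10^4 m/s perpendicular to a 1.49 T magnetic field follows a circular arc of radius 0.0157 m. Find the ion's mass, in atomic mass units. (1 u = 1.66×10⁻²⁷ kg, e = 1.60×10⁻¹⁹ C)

qvB = mv²/r ⇒ m = qBr/v.
m = (1×1.60×10^-19)(1.49)(0.0157) / (1.13×10^4) = 3.31×10^-25 kg = 200 u.

m ≈ 200 u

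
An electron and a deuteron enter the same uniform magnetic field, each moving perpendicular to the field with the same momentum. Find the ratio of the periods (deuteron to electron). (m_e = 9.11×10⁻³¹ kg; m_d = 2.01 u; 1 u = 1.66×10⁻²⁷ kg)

ratio ≈ 3660

T = 2πm/(qB) is independent of speed, so T₂/T₁ = (m₂/q₂)/(m₁/q₁).
T_{deuteron}/T_{electron} = (3.34×10^-27/1e) / (9.11×10^-31/1e) = 3660.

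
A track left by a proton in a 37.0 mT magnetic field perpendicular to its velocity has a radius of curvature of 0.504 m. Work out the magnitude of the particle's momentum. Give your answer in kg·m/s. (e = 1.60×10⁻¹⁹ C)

Since qvB = mv²/r, the momentum p = mv = qBr.
p = (1×1.60×10^-19)(0.0370)(0.504) = 2.98×10^-21 kg·m/s.

p ≈ 2.98×10^-21 kg·m/s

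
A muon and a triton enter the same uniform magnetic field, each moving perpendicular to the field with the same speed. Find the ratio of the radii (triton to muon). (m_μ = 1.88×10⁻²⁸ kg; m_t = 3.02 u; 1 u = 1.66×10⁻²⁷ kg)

ratio ≈ 26.7

r = mv/(qB) ⇒ at equal v, r ∝ m/q.
r_{triton}/r_{muon} = 26.7.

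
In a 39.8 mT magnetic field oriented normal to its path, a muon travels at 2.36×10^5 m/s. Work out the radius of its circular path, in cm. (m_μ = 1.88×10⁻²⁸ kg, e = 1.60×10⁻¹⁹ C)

The magnetic force provides the centripetal force: qvB = mv²/r, so r = mv/(qB).
r = (1.88×10^-28 kg)(2.36×10^5 m/s) / [(1×1.60×10^-19 C)(0.0398 T)] = 6.97×10^-3 m.

r ≈ 0.697 cm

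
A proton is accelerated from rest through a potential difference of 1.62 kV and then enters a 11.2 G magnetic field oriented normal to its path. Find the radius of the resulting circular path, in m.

r ≈ 5.19 m

The kinetic energy gained is K = qV = (1×1.60×10^-19)(1620) = 2.59×10^-16 J.
v = √(2K/m) = 5.57×10^5 m/s.
r = mv/(qB) = (1.67×10^-27)(5.57×10^5) / [(1×1.60×10^-19)(1.12×10^-3)] = 5.19 m.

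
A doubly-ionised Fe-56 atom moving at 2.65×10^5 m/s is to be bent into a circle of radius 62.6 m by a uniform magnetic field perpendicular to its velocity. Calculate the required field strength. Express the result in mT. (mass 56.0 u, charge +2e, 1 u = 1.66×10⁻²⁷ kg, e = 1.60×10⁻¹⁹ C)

qvB = mv²/r gives B = mv/(qr).
B = (9.30×10^-26)(2.65×10^5) / [(2×1.60×10^-19)(62.6)] = 1.23×10^-3 T.

B ≈ 1.23 mT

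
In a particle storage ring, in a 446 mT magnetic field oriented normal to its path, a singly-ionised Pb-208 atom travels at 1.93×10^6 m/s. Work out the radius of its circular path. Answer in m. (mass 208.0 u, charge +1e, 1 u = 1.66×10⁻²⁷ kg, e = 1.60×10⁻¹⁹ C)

r ≈ 9.34 m

The magnetic force provides the centripetal force: qvB = mv²/r, so r = mv/(qB).
r = (3.45×10^-25 kg)(1.93×10^6 m/s) / [(1×1.60×10^-19 C)(0.446 T)] = 9.34 m.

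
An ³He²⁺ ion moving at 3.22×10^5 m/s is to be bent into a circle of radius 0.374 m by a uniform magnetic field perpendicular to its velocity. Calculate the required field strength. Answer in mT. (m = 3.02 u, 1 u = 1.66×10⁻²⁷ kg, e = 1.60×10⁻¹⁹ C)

B ≈ 13.5 mT

qvB = mv²/r gives B = mv/(qr).
B = (5.01×10^-27)(3.22×10^5) / [(2×1.60×10^-19)(0.374)] = 0.0135 T.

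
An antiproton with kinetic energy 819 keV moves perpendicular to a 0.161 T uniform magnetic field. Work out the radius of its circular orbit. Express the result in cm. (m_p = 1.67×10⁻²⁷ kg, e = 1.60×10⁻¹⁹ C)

r ≈ 81.2 cm

Convert the energy: K = 819 keV = 1.31×10^-13 J.
v = √(2K/m) = √(2·1.31×10^-13/1.67×10^-27) = 1.25×10^7 m/s.
r = mv/(qB) = (1.67×10^-27)(1.25×10^7) / [(1×1.60×10^-19)(0.161)] = 0.812 m.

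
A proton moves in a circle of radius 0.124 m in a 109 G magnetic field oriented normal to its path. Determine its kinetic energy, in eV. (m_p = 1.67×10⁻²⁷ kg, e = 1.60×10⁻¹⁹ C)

K ≈ 87.5 eV

v = qBr/m = (1×1.60×10^-19)(0.0109)(0.124) / (1.67×10^-27) = 1.29×10^5 m/s.
K = ½mv² = 0.5·(1.67×10^-27)·(1.29×10^5)² = 1.40×10^-17 J = 87.5 eV.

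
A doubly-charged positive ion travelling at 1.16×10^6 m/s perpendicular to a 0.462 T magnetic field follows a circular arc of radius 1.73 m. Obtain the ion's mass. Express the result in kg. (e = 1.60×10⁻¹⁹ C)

qvB = mv²/r ⇒ m = qBr/v.
m = (2×1.60×10^-19)(0.462)(1.73) / (1.16×10^6) = 2.20×10^-25 kg.

m ≈ 2.20×10^-25 kg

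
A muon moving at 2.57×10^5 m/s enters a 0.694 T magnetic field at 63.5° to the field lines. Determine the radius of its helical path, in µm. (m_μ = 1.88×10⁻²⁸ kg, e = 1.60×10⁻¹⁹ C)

Only the perpendicular component v⊥ = v sin63.5° = 2.30×10^5 m/s is bent by the field.
r = m v⊥ /(qB) = (1.88×10^-28)(2.30×10^5) / [(1×1.60×10^-19)(0.694)] = 3.89×10^-4 m.

r ≈ 389 µm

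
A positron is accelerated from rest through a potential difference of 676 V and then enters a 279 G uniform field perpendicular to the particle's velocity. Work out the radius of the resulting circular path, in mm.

The kinetic energy gained is K = qV = (1×1.60×10^-19)(676) = 1.08×10^-16 J.
v = √(2K/m) = 1.54×10^7 m/s.
r = mv/(qB) = (9.11×10^-31)(1.54×10^7) / [(1×1.60×10^-19)(0.0279)] = 3.14×10^-3 m.

r ≈ 3.14 mm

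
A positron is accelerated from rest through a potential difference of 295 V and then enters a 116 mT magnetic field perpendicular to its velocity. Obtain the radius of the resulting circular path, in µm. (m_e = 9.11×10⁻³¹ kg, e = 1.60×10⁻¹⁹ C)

The kinetic energy gained is K = qV = (1×1.60×10^-19)(295) = 4.72×10^-17 J.
v = √(2K/m) = 1.02×10^7 m/s.
r = mv/(qB) = (9.11×10^-31)(1.02×10^7) / [(1×1.60×10^-19)(0.116)] = 5.00×10^-4 m.

r ≈ 500 µm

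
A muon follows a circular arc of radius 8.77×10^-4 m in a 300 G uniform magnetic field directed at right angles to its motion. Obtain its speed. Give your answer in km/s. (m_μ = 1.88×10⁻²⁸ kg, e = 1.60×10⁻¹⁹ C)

v ≈ 22.4 km/s

From qvB = mv²/r, v = qBr/m.
v = (1×1.60×10^-19)(0.0300)(8.77×10^-4) / (1.88×10^-28) = 2.24×10^4 m/s.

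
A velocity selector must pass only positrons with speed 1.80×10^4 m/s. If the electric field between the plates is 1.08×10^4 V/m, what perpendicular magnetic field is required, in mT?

qE = qvB ⇒ B = E/v = (1.08×10^4) / (1.80×10^4) = 0.600 T.

B ≈ 600 mT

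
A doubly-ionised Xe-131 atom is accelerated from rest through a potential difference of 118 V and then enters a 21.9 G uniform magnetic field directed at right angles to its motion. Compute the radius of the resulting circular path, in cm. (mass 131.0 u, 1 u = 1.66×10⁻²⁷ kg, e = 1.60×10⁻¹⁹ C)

r ≈ 578 cm

The kinetic energy gained is K = qV = (2×1.60×10^-19)(118) = 3.78×10^-17 J.
v = √(2K/m) = 1.86×10^4 m/s.
r = mv/(qB) = (2.17×10^-25)(1.86×10^4) / [(2×1.60×10^-19)(2.19×10^-3)] = 5.78 m.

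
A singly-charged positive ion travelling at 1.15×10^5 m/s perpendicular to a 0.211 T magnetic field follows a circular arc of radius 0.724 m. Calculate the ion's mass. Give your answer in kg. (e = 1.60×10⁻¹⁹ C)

qvB = mv²/r ⇒ m = qBr/v.
m = (1×1.60×10^-19)(0.211)(0.724) / (1.15×10^5) = 2.13×10^-25 kg.

m ≈ 2.13×10^-25 kg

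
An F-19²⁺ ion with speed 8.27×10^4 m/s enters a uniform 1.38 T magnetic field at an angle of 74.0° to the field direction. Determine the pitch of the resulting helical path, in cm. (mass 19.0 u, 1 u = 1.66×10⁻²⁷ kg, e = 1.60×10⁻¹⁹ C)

pitch ≈ 1.02 cm

The velocity component along B is v∥ = v cos74.0° = 2.28×10^4 m/s.
The cyclotron period T = 2πm/(qB) = 4.49×10^-7 s is set by m, q, B alone.
Pitch = v∥·T = (2.28×10^4)(4.49×10^-7) = 0.0102 m.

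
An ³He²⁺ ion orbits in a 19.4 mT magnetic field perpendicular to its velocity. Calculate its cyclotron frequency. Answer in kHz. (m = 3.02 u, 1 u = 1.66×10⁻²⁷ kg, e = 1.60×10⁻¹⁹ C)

f ≈ 197 kHz

f = qB/(2πm) = (2×1.60×10^-19)(0.0194) / [2π(5.01×10^-27)] = 1.97×10^5 Hz.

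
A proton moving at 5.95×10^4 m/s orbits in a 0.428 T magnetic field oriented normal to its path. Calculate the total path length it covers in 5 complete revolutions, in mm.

L ≈ 45.6 mm

r = mv/(qB) = 1.45×10^-3 m, so one revolution covers 2πr = 9.12×10^-3 m.
In 5 revolutions: L = 5·2πr = 0.0456 m.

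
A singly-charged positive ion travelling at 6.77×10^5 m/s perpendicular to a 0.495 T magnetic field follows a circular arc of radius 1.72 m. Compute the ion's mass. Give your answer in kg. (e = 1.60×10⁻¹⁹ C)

qvB = mv²/r ⇒ m = qBr/v.
m = (1×1.60×10^-19)(0.495)(1.72) / (6.77×10^5) = 2.01×10^-25 kg.

m ≈ 2.01×10^-25 kg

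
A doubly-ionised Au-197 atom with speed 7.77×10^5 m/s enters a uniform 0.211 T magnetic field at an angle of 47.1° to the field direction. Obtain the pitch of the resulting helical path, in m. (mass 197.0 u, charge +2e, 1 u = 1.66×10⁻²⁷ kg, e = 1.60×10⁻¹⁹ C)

The velocity component along B is v∥ = v cos47.1° = 5.29×10^5 m/s.
The cyclotron period T = 2πm/(qB) = 3.04×10^-5 s is set by m, q, B alone.
Pitch = v∥·T = (5.29×10^5)(3.04×10^-5) = 16.1 m.

pitch ≈ 16.1 m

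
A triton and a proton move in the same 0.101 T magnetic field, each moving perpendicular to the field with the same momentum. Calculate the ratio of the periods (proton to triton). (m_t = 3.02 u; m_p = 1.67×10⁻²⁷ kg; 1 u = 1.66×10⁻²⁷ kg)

T = 2πm/(qB) is independent of speed, so T₂/T₁ = (m₂/q₂)/(m₁/q₁).
T_{proton}/T_{triton} = (1.67×10^-27/1e) / (5.01×10^-27/1e) = 0.333.

ratio ≈ 0.333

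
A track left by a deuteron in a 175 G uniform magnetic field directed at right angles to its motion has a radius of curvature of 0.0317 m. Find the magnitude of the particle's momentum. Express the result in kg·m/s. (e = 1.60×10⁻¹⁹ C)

Since qvB = mv²/r, the momentum p = mv = qBr.
p = (1×1.60×10^-19)(0.0175)(0.0317) = 8.88×10^-23 kg·m/s.

p ≈ 8.88×10^-23 kg·m/s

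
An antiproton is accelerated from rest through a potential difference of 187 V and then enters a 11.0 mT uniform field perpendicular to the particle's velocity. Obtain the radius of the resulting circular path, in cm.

r ≈ 18.0 cm

The kinetic energy gained is K = qV = (1×1.60×10^-19)(187) = 2.99×10^-17 J.
v = √(2K/m) = 1.89×10^5 m/s.
r = mv/(qB) = (1.67×10^-27)(1.89×10^5) / [(1×1.60×10^-19)(0.0110)] = 0.180 m.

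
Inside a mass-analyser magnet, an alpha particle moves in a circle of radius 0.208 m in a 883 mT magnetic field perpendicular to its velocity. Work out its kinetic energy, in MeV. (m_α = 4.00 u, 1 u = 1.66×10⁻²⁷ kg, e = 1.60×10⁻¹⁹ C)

K ≈ 1.63 MeV

v = qBr/m = (2×1.60×10^-19)(0.883)(0.208) / (6.64×10^-27) = 8.85×10^6 m/s.
K = ½mv² = 0.5·(6.64×10^-27)·(8.85×10^6)² = 2.60×10^-13 J = 1.63 MeV.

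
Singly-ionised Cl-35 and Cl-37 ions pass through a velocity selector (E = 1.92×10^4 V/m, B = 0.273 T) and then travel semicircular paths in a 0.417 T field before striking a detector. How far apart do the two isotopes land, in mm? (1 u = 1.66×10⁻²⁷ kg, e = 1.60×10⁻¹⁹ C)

Both emerge at v = E/B₁ = 7.03×10^4 m/s.
r = mv/(qB₂), so r₁ = 0.06124 m and r₂ = 0.06474 m, giving Δr = 3.50×10^-3 m.
After a semicircle each ion lands a diameter 2r from the entry slit, so the separation is 2Δr = 7.00×10^-3 m.

Δd ≈ 7.00 mm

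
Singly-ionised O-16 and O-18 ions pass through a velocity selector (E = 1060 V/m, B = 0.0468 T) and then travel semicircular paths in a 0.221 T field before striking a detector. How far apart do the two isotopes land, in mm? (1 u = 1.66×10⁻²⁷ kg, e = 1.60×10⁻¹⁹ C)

Both emerge at v = E/B₁ = 2.26×10^4 m/s.
r = mv/(qB₂), so r₁ = 0.01701 m and r₂ = 0.01914 m, giving Δr = 2.13×10^-3 m.
After a semicircle each ion lands a diameter 2r from the entry slit, so the separation is 2Δr = 4.25×10^-3 m.

Δd ≈ 4.25 mm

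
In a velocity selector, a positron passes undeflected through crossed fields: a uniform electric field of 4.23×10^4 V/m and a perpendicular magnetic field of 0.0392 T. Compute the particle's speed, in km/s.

For zero net force, qE = qvB, so v = E/B.
v = (4.23×10^4) / (0.0392) = 1.08×10^6 m/s.

v ≈ 1080 km/s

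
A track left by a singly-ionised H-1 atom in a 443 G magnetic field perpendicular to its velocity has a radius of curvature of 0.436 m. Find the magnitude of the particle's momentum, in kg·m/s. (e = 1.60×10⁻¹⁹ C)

Since qvB = mv²/r, the momentum p = mv = qBr.
p = (1×1.60×10^-19)(0.0443)(0.436) = 3.09×10^-21 kg·m/s.

p ≈ 3.09×10^-21 kg·m/s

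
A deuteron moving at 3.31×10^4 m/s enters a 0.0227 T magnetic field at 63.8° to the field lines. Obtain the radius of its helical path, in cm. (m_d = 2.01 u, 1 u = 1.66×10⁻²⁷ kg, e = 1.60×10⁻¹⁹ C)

Only the perpendicular component v⊥ = v sin63.8° = 2.97×10^4 m/s is bent by the field.
r = m v⊥ /(qB) = (3.34×10^-27)(2.97×10^4) / [(1×1.60×10^-19)(0.0227)] = 0.0273 m.

r ≈ 2.73 cm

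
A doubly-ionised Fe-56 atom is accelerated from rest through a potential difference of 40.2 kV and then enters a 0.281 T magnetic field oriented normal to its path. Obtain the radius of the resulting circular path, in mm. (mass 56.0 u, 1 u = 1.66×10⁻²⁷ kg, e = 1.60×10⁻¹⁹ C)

The kinetic energy gained is K = qV = (2×1.60×10^-19)(4.02×10^4) = 1.29×10^-14 J.
v = √(2K/m) = 5.26×10^5 m/s.
r = mv/(qB) = (9.30×10^-26)(5.26×10^5) / [(2×1.60×10^-19)(0.281)] = 0.544 m.

r ≈ 544 mm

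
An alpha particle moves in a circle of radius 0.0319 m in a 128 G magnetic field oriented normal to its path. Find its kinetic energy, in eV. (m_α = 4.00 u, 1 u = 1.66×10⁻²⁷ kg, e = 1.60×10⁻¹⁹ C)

K ≈ 8.03 eV

v = qBr/m = (2×1.60×10^-19)(0.0128)(0.0319) / (6.64×10^-27) = 1.97×10^4 m/s.
K = ½mv² = 0.5·(6.64×10^-27)·(1.97×10^4)² = 1.29×10^-18 J = 8.03 eV.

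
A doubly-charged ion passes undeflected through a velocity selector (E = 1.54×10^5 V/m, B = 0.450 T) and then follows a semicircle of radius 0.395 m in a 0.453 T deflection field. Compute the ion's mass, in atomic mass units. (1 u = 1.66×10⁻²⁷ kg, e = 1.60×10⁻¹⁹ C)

m ≈ 101 u

v = E/B₁ = 3.42×10^5 m/s.
From r = mv/(qB₂), m = qB₂r/v = (2×1.60×10^-19)(0.453)(0.395) / (3.42×10^5) = 1.67×10^-25 kg.
In atomic mass units: m = 1.67×10^-25 / 1.66×10^-27 = 101 u.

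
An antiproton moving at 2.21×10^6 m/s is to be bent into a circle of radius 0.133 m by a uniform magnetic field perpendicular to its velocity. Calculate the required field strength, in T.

B ≈ 0.173 T

qvB = mv²/r gives B = mv/(qr).
B = (1.67×10^-27)(2.21×10^6) / [(1×1.60×10^-19)(0.133)] = 0.173 T.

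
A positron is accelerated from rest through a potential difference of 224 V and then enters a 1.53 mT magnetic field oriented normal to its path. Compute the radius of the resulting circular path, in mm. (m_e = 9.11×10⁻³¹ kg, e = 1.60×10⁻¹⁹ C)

The kinetic energy gained is K = qV = (1×1.60×10^-19)(224) = 3.58×10^-17 J.
v = √(2K/m) = 8.87×10^6 m/s.
r = mv/(qB) = (9.11×10^-31)(8.87×10^6) / [(1×1.60×10^-19)(1.53×10^-3)] = 0.0330 m.

r ≈ 33.0 mm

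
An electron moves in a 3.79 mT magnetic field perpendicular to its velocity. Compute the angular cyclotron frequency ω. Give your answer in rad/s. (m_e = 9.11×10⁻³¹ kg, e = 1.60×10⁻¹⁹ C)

ω = qB/m = (1×1.60×10^-19)(3.79×10^-3) / (9.11×10^-31) = 6.66×10^8 rad/s.

ω ≈ 6.66×10^8 rad/s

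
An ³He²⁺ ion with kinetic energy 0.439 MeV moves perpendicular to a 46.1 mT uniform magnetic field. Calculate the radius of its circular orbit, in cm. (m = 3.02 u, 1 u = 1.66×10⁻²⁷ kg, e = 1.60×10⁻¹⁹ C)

r ≈ 180 cm

Convert the energy: K = 0.439 MeV = 7.02×10^-14 J.
v = √(2K/m) = √(2·7.02×10^-14/5.01×10^-27) = 5.29×10^6 m/s.
r = mv/(qB) = (5.01×10^-27)(5.29×10^6) / [(2×1.60×10^-19)(0.0461)] = 1.80 m.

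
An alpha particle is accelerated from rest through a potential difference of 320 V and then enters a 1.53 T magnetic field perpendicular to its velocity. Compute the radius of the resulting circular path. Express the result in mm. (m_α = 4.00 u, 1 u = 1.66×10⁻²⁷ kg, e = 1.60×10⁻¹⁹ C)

r ≈ 2.38 mm

The kinetic energy gained is K = qV = (2×1.60×10^-19)(320) = 1.02×10^-16 J.
v = √(2K/m) = 1.76×10^5 m/s.
r = mv/(qB) = (6.64×10^-27)(1.76×10^5) / [(2×1.60×10^-19)(1.53)] = 2.38×10^-3 m.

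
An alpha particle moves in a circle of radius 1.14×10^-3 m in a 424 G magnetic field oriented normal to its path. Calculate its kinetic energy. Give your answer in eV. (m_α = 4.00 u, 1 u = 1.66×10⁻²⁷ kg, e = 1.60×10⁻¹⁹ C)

v = qBr/m = (2×1.60×10^-19)(0.0424)(1.14×10^-3) / (6.64×10^-27) = 2330 m/s.
K = ½mv² = 0.5·(6.64×10^-27)·(2330)² = 1.80×10^-20 J = 0.113 eV.

K ≈ 0.113 eV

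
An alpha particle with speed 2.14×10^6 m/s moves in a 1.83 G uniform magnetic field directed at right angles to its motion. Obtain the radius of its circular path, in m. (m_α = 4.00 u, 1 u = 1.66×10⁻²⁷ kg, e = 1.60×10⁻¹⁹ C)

The magnetic force provides the centripetal force: qvB = mv²/r, so r = mv/(qB).
r = (6.64×10^-27 kg)(2.14×10^6 m/s) / [(2×1.60×10^-19 C)(1.83×10^-4 T)] = 243 m.

r ≈ 243 m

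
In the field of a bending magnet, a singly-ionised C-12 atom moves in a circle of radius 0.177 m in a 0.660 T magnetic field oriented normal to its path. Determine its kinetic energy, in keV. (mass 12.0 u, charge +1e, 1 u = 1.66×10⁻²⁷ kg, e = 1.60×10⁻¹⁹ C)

v = qBr/m = (1×1.60×10^-19)(0.660)(0.177) / (1.99×10^-26) = 9.38×10^5 m/s.
K = ½mv² = 0.5·(1.99×10^-26)·(9.38×10^5)² = 8.77×10^-15 J = 54.8 keV.

K ≈ 54.8 keV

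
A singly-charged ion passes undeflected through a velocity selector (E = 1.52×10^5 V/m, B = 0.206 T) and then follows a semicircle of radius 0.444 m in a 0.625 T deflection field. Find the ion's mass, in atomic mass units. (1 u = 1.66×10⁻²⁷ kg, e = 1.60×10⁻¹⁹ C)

m ≈ 36.2 u

v = E/B₁ = 7.38×10^5 m/s.
From r = mv/(qB₂), m = qB₂r/v = (1×1.60×10^-19)(0.625)(0.444) / (7.38×10^5) = 6.02×10^-26 kg.
In atomic mass units: m = 6.02×10^-26 / 1.66×10^-27 = 36.2 u.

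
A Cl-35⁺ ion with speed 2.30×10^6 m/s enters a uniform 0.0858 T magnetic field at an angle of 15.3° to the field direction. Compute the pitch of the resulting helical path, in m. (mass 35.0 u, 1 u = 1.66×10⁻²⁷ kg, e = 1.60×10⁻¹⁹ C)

pitch ≈ 59.0 m

The velocity component along B is v∥ = v cos15.3° = 2.22×10^6 m/s.
The cyclotron period T = 2πm/(qB) = 2.66×10^-5 s is set by m, q, B alone.
Pitch = v∥·T = (2.22×10^6)(2.66×10^-5) = 59.0 m.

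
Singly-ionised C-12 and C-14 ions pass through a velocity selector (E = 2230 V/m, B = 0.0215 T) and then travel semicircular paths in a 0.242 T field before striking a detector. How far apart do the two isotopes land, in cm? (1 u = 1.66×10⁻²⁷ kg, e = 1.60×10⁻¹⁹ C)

Both emerge at v = E/B₁ = 1.04×10^5 m/s.
r = mv/(qB₂), so r₁ = 0.05336 m and r₂ = 0.06225 m, giving Δr = 8.89×10^-3 m.
After a semicircle each ion lands a diameter 2r from the entry slit, so the separation is 2Δr = 0.0178 m.

Δd ≈ 1.78 cm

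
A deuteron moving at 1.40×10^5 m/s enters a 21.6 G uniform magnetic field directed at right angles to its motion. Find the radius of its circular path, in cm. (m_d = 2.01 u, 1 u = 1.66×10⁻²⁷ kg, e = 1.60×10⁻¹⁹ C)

r ≈ 135 cm

The magnetic force provides the centripetal force: qvB = mv²/r, so r = mv/(qB).
r = (3.34×10^-27 kg)(1.40×10^5 m/s) / [(1×1.60×10^-19 C)(2.16×10^-3 T)] = 1.35 m.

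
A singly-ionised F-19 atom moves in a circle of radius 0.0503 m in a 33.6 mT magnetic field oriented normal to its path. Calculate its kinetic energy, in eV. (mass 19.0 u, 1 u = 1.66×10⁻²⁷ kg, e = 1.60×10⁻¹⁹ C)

K ≈ 7.25 eV

v = qBr/m = (1×1.60×10^-19)(0.0336)(0.0503) / (3.15×10^-26) = 8570 m/s.
K = ½mv² = 0.5·(3.15×10^-26)·(8570)² = 1.16×10^-18 J = 7.25 eV.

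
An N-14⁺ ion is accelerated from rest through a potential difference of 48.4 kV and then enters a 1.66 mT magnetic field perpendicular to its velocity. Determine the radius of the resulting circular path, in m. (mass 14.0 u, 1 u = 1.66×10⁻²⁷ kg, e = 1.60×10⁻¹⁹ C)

The kinetic energy gained is K = qV = (1×1.60×10^-19)(4.84×10^4) = 7.74×10^-15 J.
v = √(2K/m) = 8.16×10^5 m/s.
r = mv/(qB) = (2.32×10^-26)(8.16×10^5) / [(1×1.60×10^-19)(1.66×10^-3)] = 71.4 m.

r ≈ 71.4 m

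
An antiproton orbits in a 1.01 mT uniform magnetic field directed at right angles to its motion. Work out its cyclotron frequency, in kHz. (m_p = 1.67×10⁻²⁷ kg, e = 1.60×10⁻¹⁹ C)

f = qB/(2πm) = (1×1.60×10^-19)(1.01×10^-3) / [2π(1.67×10^-27)] = 1.54×10^4 Hz.

f ≈ 15.4 kHz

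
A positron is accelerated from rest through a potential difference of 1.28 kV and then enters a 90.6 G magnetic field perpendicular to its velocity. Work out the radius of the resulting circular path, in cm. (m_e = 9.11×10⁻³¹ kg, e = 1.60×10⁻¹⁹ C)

The kinetic energy gained is K = qV = (1×1.60×10^-19)(1280) = 2.05×10^-16 J.
v = √(2K/m) = 2.12×10^7 m/s.
r = mv/(qB) = (9.11×10^-31)(2.12×10^7) / [(1×1.60×10^-19)(9.06×10^-3)] = 0.0133 m.

r ≈ 1.33 cm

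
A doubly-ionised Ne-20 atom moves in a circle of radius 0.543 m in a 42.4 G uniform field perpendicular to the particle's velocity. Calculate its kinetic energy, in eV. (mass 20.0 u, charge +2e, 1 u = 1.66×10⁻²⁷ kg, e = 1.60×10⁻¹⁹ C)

v = qBr/m = (2×1.60×10^-19)(4.24×10^-3)(0.543) / (3.32×10^-26) = 2.22×10^4 m/s.
K = ½mv² = 0.5·(3.32×10^-26)·(2.22×10^4)² = 8.17×10^-18 J = 51.1 eV.

K ≈ 51.1 eV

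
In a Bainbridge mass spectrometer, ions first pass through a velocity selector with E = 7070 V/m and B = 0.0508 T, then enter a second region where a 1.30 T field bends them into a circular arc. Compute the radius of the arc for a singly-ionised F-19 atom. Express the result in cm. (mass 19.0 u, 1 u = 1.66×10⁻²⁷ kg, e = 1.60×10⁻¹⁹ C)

The selector passes v = E/B = 7070/0.0508 = 1.39×10^5 m/s.
In the deflection region, r = mv/(qB₂) = (3.15×10^-26)(1.39×10^5) / [(1×1.60×10^-19)(1.30)] = 0.0211 m.

r ≈ 2.11 cm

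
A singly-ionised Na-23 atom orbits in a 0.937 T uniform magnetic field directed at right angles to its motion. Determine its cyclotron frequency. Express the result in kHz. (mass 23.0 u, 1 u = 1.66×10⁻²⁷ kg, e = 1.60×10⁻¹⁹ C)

f ≈ 625 kHz

f = qB/(2πm) = (1×1.60×10^-19)(0.937) / [2π(3.82×10^-26)] = 6.25×10^5 Hz.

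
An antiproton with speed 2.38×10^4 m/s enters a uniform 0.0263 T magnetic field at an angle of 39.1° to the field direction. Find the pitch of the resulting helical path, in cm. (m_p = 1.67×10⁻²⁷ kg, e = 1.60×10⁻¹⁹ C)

The velocity component along B is v∥ = v cos39.1° = 1.85×10^4 m/s.
The cyclotron period T = 2πm/(qB) = 2.49×10^-6 s is set by m, q, B alone.
Pitch = v∥·T = (1.85×10^4)(2.49×10^-6) = 0.0461 m.

pitch ≈ 4.61 cm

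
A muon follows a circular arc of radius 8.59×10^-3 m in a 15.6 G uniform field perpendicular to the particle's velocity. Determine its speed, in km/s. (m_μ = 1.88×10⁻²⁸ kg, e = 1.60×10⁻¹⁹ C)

From qvB = mv²/r, v = qBr/m.
v = (1×1.60×10^-19)(1.56×10^-3)(8.59×10^-3) / (1.88×10^-28) = 1.14×10^4 m/s.

v ≈ 11.4 km/s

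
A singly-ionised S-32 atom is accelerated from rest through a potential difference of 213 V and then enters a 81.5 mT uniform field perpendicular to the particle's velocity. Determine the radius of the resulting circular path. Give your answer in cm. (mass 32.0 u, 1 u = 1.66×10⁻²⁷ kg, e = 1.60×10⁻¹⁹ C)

r ≈ 14.6 cm

The kinetic energy gained is K = qV = (1×1.60×10^-19)(213) = 3.41×10^-17 J.
v = √(2K/m) = 3.58×10^4 m/s.
r = mv/(qB) = (5.31×10^-26)(3.58×10^4) / [(1×1.60×10^-19)(0.0815)] = 0.146 m.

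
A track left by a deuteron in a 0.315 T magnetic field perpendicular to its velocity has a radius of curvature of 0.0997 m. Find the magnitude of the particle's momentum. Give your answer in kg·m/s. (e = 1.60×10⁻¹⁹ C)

Since qvB = mv²/r, the momentum p = mv = qBr.
p = (1×1.60×10^-19)(0.315)(0.0997) = 5.02×10^-21 kg·m/s.

p ≈ 5.02×10^-21 kg·m/s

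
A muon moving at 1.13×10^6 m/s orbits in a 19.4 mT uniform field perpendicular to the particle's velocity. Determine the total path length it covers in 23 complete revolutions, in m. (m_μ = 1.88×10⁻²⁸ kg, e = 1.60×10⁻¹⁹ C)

r = mv/(qB) = 0.0684 m, so one revolution covers 2πr = 0.430 m.
In 23 revolutions: L = 23·2πr = 9.89 m.

L ≈ 9.89 m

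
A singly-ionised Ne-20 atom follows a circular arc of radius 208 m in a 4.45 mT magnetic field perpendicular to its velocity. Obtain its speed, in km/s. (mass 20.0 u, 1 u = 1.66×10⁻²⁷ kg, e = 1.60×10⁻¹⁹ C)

From qvB = mv²/r, v = qBr/m.
v = (1×1.60×10^-19)(4.45×10^-3)(208) / (3.32×10^-26) = 4.46×10^6 m/s.

v ≈ 4460 km/s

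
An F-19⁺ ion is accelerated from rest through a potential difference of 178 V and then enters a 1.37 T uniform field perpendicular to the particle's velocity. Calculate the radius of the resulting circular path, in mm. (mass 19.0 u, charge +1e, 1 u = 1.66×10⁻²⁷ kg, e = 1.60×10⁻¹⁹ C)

r ≈ 6.11 mm

The kinetic energy gained is K = qV = (1×1.60×10^-19)(178) = 2.85×10^-17 J.
v = √(2K/m) = 4.25×10^4 m/s.
r = mv/(qB) = (3.15×10^-26)(4.25×10^4) / [(1×1.60×10^-19)(1.37)] = 6.11×10^-3 m.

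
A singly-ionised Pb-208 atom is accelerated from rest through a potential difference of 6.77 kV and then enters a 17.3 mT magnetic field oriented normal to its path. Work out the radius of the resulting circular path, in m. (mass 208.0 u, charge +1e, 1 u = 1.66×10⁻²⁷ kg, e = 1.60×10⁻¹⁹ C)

r ≈ 9.88 m

The kinetic energy gained is K = qV = (1×1.60×10^-19)(6770) = 1.08×10^-15 J.
v = √(2K/m) = 7.92×10^4 m/s.
r = mv/(qB) = (3.45×10^-25)(7.92×10^4) / [(1×1.60×10^-19)(0.0173)] = 9.88 m.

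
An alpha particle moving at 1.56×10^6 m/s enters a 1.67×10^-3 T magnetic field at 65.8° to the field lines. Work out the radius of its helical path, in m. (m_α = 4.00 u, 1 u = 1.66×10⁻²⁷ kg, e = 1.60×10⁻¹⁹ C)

Only the perpendicular component v⊥ = v sin65.8° = 1.42×10^6 m/s is bent by the field.
r = m v⊥ /(qB) = (6.64×10^-27)(1.42×10^6) / [(2×1.60×10^-19)(1.67×10^-3)] = 17.7 m.

r ≈ 17.7 m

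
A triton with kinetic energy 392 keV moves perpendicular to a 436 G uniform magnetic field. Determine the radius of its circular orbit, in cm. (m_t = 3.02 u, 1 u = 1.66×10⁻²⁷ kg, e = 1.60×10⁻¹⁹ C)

Convert the energy: K = 392 keV = 6.27×10^-14 J.
v = √(2K/m) = √(2·6.27×10^-14/5.01×10^-27) = 5.00×10^6 m/s.
r = mv/(qB) = (5.01×10^-27)(5.00×10^6) / [(1×1.60×10^-19)(0.0436)] = 3.59 m.

r ≈ 359 cm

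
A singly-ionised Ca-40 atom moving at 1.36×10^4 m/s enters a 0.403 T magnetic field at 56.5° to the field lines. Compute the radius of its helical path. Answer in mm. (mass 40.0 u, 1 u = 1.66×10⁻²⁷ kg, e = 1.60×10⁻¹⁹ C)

Only the perpendicular component v⊥ = v sin56.5° = 1.13×10^4 m/s is bent by the field.
r = m v⊥ /(qB) = (6.64×10^-26)(1.13×10^4) / [(1×1.60×10^-19)(0.403)] = 0.0117 m.

r ≈ 11.7 mm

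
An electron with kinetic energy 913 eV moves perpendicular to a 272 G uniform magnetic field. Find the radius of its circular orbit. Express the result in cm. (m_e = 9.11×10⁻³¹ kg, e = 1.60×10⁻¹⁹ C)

Convert the energy: K = 913 eV = 1.46×10^-16 J.
v = √(2K/m) = √(2·1.46×10^-16/9.11×10^-31) = 1.79×10^7 m/s.
r = mv/(qB) = (9.11×10^-31)(1.79×10^7) / [(1×1.60×10^-19)(0.0272)] = 3.75×10^-3 m.

r ≈ 0.375 cm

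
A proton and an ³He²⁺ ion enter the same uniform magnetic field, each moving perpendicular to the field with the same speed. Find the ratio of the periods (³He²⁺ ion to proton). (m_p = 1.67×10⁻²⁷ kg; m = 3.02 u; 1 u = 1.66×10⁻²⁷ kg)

T = 2πm/(qB) is independent of speed, so T₂/T₁ = (m₂/q₂)/(m₁/q₁).
T_{³He²⁺ ion}/T_{proton} = (5.01×10^-27/2e) / (1.67×10^-27/1e) = 1.50.

ratio ≈ 1.50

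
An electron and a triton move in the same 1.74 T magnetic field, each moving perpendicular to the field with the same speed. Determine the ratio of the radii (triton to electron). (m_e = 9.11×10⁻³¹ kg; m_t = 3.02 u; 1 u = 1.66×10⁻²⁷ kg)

ratio ≈ 5500

r = mv/(qB) ⇒ at equal v, r ∝ m/q.
r_{triton}/r_{electron} = 5500.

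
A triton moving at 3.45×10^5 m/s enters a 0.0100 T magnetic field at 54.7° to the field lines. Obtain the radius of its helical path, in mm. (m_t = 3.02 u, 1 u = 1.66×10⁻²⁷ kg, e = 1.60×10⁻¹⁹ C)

Only the perpendicular component v⊥ = v sin54.7° = 2.82×10^5 m/s is bent by the field.
r = m v⊥ /(qB) = (5.01×10^-27)(2.82×10^5) / [(1×1.60×10^-19)(0.0100)] = 0.882 m.

r ≈ 882 mm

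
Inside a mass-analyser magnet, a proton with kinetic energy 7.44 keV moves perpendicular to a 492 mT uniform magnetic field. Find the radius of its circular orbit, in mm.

Convert the energy: K = 7.44 keV = 1.19×10^-15 J.
v = √(2K/m) = √(2·1.19×10^-15/1.67×10^-27) = 1.19×10^6 m/s.
r = mv/(qB) = (1.67×10^-27)(1.19×10^6) / [(1×1.60×10^-19)(0.492)] = 0.0253 m.

r ≈ 25.3 mm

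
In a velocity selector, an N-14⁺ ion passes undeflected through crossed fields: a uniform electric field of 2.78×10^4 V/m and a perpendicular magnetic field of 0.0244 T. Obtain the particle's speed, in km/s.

For zero net force, qE = qvB, so v = E/B.
v = (2.78×10^4) / (0.0244) = 1.14×10^6 m/s.

v ≈ 1140 km/s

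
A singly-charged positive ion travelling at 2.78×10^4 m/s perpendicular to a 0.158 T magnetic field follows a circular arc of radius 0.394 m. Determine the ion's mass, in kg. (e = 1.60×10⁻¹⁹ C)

m ≈ 3.58×10^-25 kg

qvB = mv²/r ⇒ m = qBr/v.
m = (1×1.60×10^-19)(0.158)(0.394) / (2.78×10^4) = 3.58×10^-25 kg.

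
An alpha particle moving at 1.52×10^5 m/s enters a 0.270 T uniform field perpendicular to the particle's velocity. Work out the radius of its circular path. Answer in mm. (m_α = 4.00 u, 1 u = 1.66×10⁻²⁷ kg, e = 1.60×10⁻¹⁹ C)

r ≈ 11.7 mm

The magnetic force provides the centripetal force: qvB = mv²/r, so r = mv/(qB).
r = (6.64×10^-27 kg)(1.52×10^5 m/s) / [(2×1.60×10^-19 C)(0.270 T)] = 0.0117 m.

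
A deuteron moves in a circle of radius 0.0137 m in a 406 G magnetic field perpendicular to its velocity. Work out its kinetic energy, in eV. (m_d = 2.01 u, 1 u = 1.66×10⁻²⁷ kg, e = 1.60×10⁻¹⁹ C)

v = qBr/m = (1×1.60×10^-19)(0.0406)(0.0137) / (3.34×10^-27) = 2.67×10^4 m/s.
K = ½mv² = 0.5·(3.34×10^-27)·(2.67×10^4)² = 1.19×10^-18 J = 7.42 eV.

K ≈ 7.42 eV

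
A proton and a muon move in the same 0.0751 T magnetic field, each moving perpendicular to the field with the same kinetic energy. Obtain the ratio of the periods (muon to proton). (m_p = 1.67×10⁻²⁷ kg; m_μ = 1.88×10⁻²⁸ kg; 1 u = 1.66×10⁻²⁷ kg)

ratio ≈ 0.113

T = 2πm/(qB) is independent of speed, so T₂/T₁ = (m₂/q₂)/(m₁/q₁).
T_{muon}/T_{proton} = (1.88×10^-28/1e) / (1.67×10^-27/1e) = 0.113.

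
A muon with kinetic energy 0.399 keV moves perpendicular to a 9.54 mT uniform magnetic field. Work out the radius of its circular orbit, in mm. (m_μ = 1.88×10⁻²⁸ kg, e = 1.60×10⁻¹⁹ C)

Convert the energy: K = 0.399 keV = 6.38×10^-17 J.
v = √(2K/m) = √(2·6.38×10^-17/1.88×10^-28) = 8.24×10^5 m/s.
r = mv/(qB) = (1.88×10^-28)(8.24×10^5) / [(1×1.60×10^-19)(9.54×10^-3)] = 0.102 m.

r ≈ 102 mm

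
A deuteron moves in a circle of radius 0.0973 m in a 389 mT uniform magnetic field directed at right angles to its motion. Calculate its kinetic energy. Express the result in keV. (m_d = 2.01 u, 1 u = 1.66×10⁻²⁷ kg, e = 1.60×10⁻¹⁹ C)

K ≈ 34.3 keV

v = qBr/m = (1×1.60×10^-19)(0.389)(0.0973) / (3.34×10^-27) = 1.82×10^6 m/s.
K = ½mv² = 0.5·(3.34×10^-27)·(1.82×10^6)² = 5.50×10^-15 J = 34.3 keV.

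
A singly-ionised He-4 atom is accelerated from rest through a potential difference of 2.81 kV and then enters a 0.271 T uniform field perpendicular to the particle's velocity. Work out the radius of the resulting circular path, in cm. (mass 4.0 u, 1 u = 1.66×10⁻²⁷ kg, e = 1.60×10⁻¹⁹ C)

r ≈ 5.64 cm

The kinetic energy gained is K = qV = (1×1.60×10^-19)(2810) = 4.50×10^-16 J.
v = √(2K/m) = 3.68×10^5 m/s.
r = mv/(qB) = (6.64×10^-27)(3.68×10^5) / [(1×1.60×10^-19)(0.271)] = 0.0564 m.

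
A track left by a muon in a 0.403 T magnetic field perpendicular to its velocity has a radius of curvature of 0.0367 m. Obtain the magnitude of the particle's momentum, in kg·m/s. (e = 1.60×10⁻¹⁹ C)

Since qvB = mv²/r, the momentum p = mv = qBr.
p = (1×1.60×10^-19)(0.403)(0.0367) = 2.37×10^-21 kg·m/s.

p ≈ 2.37×10^-21 kg·m/s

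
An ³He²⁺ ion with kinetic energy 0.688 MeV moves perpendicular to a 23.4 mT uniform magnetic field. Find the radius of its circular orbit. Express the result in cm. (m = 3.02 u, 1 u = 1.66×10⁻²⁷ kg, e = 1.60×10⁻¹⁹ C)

Convert the energy: K = 0.688 MeV = 1.10×10^-13 J.
v = √(2K/m) = √(2·1.10×10^-13/5.01×10^-27) = 6.63×10^6 m/s.
r = mv/(qB) = (5.01×10^-27)(6.63×10^6) / [(2×1.60×10^-19)(0.0234)] = 4.44 m.

r ≈ 444 cm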